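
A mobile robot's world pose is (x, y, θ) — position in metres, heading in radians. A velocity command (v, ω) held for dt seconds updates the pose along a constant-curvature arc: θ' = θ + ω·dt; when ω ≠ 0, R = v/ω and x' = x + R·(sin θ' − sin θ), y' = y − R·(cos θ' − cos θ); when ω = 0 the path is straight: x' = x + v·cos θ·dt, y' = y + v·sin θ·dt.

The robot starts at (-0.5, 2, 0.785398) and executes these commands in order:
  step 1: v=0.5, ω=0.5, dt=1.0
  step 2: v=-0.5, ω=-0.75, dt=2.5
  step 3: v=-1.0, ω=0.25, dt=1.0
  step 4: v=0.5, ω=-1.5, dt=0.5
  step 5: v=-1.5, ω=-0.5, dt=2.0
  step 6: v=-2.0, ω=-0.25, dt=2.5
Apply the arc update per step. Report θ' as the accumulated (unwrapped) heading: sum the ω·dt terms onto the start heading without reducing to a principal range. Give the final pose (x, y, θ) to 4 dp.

step 1: θ'=1.2854 (R=1.0000) → pose (-0.2476, 2.4256, 1.2854)
step 2: θ'=-0.5896 (R=0.6667) → pose (-1.2579, 2.0592, -0.5896)
step 3: θ'=-0.3396 (R=-4.0000) → pose (-2.1496, 2.5061, -0.3396)
step 4: θ'=-1.0896 (R=-0.3333) → pose (-1.9652, 2.3460, -1.0896)
step 5: θ'=-2.0896 (R=3.0000) → pose (-1.9111, 5.2221, -2.0896)
step 6: θ'=-2.7146 (R=8.0000) → pose (1.7231, 8.5371, -2.7146)

(1.7231, 8.5371, -2.7146)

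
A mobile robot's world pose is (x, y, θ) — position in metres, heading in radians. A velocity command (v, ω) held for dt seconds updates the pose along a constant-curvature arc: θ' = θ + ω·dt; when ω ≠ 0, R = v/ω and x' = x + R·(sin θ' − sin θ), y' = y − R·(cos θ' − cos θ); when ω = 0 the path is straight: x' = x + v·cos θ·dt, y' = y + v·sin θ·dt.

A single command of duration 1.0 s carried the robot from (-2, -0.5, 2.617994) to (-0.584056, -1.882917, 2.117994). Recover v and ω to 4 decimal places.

Δθ = 2.117994 − 2.617994 = -0.500000
ω = Δθ/dt = -0.500000/1.0 = -0.5000
R = Δx/(sin θ' − sin θ) = 4.0000
v = R·ω = 4.0000·-0.5000 = -2.0000

v = -2.0000, ω = -0.5000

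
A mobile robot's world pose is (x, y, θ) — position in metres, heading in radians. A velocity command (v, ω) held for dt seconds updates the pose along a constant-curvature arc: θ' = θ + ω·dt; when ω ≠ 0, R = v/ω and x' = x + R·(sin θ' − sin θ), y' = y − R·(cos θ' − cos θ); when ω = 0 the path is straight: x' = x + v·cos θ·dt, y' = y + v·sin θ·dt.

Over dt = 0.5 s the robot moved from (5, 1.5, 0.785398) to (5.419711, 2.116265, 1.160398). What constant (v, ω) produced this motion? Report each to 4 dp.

v = 1.5000, ω = 0.7500

Δθ = 1.160398 − 0.785398 = 0.375000
ω = Δθ/dt = 0.375000/0.5 = 0.7500
R = −Δy/(cos θ' − cos θ) = 2.0000
v = R·ω = 2.0000·0.7500 = 1.5000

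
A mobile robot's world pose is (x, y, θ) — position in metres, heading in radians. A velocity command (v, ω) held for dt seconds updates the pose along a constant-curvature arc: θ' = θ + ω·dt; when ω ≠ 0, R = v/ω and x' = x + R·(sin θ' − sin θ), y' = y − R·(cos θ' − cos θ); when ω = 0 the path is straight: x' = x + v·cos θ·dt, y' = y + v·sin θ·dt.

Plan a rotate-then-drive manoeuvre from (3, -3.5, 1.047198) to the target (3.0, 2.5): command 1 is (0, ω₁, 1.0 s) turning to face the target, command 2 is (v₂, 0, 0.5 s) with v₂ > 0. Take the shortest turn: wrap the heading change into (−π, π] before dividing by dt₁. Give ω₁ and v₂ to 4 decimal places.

heading to target = atan2(2.5−-3.5, 3−3) = 1.5708
Δθ = wrap(1.5708 − 1.0472) = 0.5236; ω₁ = Δθ/dt₁ = 0.5236
distance = √((3−3)² + (2.5−-3.5)²) = 6.0000; v₂ = distance/dt₂ = 12.0000

ω₁ = 0.5236, v₂ = 12.0000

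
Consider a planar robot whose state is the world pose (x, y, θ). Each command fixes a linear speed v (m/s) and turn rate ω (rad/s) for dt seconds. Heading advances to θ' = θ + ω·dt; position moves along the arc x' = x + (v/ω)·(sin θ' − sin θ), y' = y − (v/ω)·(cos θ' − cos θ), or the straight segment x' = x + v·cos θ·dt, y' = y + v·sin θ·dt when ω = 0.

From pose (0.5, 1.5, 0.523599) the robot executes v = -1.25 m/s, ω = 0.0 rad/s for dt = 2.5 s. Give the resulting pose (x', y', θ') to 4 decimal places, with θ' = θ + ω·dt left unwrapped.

θ' = 0.5236 + 0.0·2.5 = 0.5236
ω = 0 → straight: x' = 0.5 + -1.25·cos(0.5236)·2.5 = -2.2063
y' = 1.5 + -1.25·sin(0.5236)·2.5 = -0.0625

(-2.2063, -0.0625, 0.5236)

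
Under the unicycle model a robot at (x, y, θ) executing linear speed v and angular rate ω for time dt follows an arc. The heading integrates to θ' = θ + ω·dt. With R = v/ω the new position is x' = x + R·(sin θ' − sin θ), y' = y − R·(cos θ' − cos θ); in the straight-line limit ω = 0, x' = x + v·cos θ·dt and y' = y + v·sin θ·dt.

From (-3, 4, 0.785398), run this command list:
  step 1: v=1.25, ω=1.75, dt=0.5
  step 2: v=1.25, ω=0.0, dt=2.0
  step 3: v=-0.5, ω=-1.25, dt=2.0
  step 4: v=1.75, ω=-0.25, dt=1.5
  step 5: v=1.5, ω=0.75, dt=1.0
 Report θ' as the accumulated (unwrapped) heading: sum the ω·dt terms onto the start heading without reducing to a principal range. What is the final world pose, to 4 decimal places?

(-1.3852, 3.4321, -0.4646)

step 1: θ'=1.6604 (R=0.7143) → pose (-2.7937, 4.5690, 1.6604)
step 2: θ'=1.6604 (straight) → pose (-3.0174, 7.0590, 1.6604)
step 3: θ'=-0.8396 (R=0.4000) → pose (-3.7135, 6.7561, -0.8396)
step 4: θ'=-1.2146 (R=-7.0000) → pose (-2.3635, 4.5227, -1.2146)
step 5: θ'=-0.4646 (R=2.0000) → pose (-1.3852, 3.4321, -0.4646)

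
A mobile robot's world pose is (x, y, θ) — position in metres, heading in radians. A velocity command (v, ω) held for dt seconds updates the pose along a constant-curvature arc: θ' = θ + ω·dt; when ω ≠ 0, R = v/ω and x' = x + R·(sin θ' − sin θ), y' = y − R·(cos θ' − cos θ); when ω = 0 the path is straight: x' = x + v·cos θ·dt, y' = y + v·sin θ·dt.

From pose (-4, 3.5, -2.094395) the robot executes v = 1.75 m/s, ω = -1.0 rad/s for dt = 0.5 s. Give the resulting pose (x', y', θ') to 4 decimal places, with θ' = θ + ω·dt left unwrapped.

θ' = -2.0944 + -1.0·0.5 = -2.5944
R = v/ω = 1.75/-1.0 = -1.7500
x' = -4 + -1.7500·(sin -2.5944 − sin -2.0944) = -4.6050
y' = 3.5 − -1.7500·(cos -2.5944 − cos -2.0944) = 2.8805

(-4.6050, 2.8805, -2.5944)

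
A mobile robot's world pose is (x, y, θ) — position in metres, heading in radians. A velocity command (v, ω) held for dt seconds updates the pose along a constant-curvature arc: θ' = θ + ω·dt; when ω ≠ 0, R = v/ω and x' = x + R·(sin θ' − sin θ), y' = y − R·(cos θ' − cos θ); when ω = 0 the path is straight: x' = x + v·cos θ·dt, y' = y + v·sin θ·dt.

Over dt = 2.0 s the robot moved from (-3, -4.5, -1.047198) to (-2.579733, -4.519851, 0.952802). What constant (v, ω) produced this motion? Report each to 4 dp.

Δθ = 0.952802 − -1.047198 = 2.000000
ω = Δθ/dt = 2.000000/2.0 = 1.0000
R = Δx/(sin θ' − sin θ) = 0.2500
v = R·ω = 0.2500·1.0000 = 0.2500

v = 0.2500, ω = 1.0000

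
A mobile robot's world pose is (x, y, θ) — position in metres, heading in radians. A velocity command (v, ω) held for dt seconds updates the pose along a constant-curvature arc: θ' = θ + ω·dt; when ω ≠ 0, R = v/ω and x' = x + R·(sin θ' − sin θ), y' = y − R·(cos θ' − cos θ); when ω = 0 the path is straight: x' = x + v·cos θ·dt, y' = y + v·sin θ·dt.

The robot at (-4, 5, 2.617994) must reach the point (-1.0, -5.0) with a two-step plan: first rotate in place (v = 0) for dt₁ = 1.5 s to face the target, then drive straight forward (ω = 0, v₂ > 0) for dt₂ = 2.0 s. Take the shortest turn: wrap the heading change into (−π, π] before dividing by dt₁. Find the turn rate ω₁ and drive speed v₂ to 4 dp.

heading to target = atan2(-5−5, -1−-4) = -1.2793
Δθ = wrap(-1.2793 − 2.6180) = 2.3859; ω₁ = Δθ/dt₁ = 1.5906
distance = √((-1−-4)² + (-5−5)²) = 10.4403; v₂ = distance/dt₂ = 5.2202

ω₁ = 1.5906, v₂ = 5.2202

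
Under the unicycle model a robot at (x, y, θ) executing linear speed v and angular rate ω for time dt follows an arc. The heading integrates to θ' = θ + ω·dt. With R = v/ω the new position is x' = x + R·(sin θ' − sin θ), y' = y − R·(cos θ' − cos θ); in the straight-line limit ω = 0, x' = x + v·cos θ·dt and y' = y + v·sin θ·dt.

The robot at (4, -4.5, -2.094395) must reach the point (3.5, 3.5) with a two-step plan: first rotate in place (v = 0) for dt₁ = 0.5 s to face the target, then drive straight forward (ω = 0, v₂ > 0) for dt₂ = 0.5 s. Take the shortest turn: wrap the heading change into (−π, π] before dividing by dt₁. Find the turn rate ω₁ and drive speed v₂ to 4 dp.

heading to target = atan2(3.5−-4.5, 3.5−4) = 1.6332
Δθ = wrap(1.6332 − -2.0944) = -2.5556; ω₁ = Δθ/dt₁ = -5.1112
distance = √((3.5−4)² + (3.5−-4.5)²) = 8.0156; v₂ = distance/dt₂ = 16.0312

ω₁ = -5.1112, v₂ = 16.0312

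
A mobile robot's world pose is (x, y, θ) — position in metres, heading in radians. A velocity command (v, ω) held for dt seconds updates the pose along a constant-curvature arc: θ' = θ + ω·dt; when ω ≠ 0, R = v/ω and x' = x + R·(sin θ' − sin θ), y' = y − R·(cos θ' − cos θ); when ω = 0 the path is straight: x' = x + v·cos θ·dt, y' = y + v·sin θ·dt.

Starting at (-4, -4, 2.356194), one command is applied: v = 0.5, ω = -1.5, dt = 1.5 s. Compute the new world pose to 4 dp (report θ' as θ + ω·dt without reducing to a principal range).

θ' = 2.3562 + -1.5·1.5 = 0.1062
R = v/ω = 0.5/-1.5 = -0.3333
x' = -4 + -0.3333·(sin 0.1062 − sin 2.3562) = -3.7996
y' = -4 − -0.3333·(cos 0.1062 − cos 2.3562) = -3.4328

(-3.7996, -3.4328, 0.1062)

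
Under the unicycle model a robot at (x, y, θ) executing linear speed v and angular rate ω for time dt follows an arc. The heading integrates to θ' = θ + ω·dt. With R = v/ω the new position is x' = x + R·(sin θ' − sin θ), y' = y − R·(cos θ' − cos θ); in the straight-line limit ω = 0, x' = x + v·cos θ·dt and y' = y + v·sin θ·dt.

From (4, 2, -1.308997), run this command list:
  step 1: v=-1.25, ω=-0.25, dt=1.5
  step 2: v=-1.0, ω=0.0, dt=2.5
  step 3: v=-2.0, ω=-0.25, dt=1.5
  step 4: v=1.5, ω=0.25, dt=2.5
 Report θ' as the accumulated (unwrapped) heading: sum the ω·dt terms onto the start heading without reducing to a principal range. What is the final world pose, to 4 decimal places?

step 1: θ'=-1.6840 (R=5.0000) → pose (3.8616, 3.8589, -1.6840)
step 2: θ'=-1.6840 (straight) → pose (4.1440, 6.3429, -1.6840)
step 3: θ'=-2.0590 (R=8.0000) → pose (5.0274, 9.1915, -2.0590)
step 4: θ'=-1.4340 (R=6.0000) → pose (4.3825, 5.5591, -1.4340)

(4.3825, 5.5591, -1.4340)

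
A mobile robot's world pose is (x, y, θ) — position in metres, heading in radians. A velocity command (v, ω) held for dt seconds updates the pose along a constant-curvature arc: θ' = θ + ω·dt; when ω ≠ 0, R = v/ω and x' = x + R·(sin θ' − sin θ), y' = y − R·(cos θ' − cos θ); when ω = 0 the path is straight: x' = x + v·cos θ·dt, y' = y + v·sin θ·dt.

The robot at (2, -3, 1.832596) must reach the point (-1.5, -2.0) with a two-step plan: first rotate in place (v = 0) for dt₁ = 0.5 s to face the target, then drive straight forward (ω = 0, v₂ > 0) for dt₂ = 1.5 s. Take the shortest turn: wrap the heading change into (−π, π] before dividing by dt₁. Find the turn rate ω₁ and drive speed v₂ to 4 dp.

ω₁ = 2.0614, v₂ = 2.4267

heading to target = atan2(-2−-3, -1.5−2) = 2.8633
Δθ = wrap(2.8633 − 1.8326) = 1.0307; ω₁ = Δθ/dt₁ = 2.0614
distance = √((-1.5−2)² + (-2−-3)²) = 3.6401; v₂ = distance/dt₂ = 2.4267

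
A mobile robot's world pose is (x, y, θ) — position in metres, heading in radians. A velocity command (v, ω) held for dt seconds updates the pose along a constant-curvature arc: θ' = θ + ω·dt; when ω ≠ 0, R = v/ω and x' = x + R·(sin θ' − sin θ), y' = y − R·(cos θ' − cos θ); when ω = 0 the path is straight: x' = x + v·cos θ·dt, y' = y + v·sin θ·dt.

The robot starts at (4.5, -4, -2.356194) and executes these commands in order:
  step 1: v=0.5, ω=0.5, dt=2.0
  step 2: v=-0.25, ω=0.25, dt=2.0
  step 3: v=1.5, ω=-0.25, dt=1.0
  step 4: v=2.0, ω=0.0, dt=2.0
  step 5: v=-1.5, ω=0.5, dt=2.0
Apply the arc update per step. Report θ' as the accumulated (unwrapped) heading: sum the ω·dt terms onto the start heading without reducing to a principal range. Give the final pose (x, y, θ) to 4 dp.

step 1: θ'=-1.3562 (R=1.0000) → pose (4.2300, -4.9201, -1.3562)
step 2: θ'=-0.8562 (R=-1.0000) → pose (4.0083, -4.4777, -0.8562)
step 3: θ'=-1.1062 (R=-6.0000) → pose (4.8402, -5.7212, -1.1062)
step 4: θ'=-1.1062 (straight) → pose (6.6325, -9.2972, -1.1062)
step 5: θ'=-0.1062 (R=-3.0000) → pose (4.2685, -7.6583, -0.1062)

(4.2685, -7.6583, -0.1062)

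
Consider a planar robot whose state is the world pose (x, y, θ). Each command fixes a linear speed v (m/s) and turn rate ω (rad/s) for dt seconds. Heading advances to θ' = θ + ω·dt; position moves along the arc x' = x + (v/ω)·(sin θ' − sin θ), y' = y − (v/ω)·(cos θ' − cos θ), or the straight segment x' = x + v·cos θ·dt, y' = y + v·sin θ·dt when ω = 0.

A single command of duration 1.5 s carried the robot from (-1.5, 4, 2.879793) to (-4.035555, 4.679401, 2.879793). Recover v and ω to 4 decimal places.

Δθ = 2.879793 − 2.879793 = 0.000000
ω = Δθ/dt = 0.000000/1.5 = 0.0000
ω = 0 → v = (Δx·cos θ + Δy·sin θ)/dt = 1.7500

v = 1.7500, ω = 0.0000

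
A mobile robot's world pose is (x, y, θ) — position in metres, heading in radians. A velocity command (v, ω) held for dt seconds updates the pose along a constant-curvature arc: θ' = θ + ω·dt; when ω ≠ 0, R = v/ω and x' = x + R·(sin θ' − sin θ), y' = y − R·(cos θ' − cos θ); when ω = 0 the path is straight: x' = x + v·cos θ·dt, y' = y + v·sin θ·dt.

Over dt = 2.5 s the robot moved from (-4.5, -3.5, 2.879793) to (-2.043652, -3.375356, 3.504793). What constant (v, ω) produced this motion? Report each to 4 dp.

v = -1.0000, ω = 0.2500

Δθ = 3.504793 − 2.879793 = 0.625000
ω = Δθ/dt = 0.625000/2.5 = 0.2500
R = Δx/(sin θ' − sin θ) = -4.0000
v = R·ω = -4.0000·0.2500 = -1.0000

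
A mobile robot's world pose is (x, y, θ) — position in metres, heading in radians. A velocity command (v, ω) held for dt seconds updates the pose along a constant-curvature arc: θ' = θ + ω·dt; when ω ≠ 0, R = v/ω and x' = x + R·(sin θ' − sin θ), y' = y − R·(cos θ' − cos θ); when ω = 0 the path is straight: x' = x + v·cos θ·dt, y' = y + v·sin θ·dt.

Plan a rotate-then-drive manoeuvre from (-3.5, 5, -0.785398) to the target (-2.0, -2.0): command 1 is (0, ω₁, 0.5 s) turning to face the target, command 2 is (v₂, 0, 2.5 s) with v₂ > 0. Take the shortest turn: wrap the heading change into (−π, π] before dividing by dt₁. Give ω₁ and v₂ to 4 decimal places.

ω₁ = -1.1486, v₂ = 2.8636

heading to target = atan2(-2−5, -2−-3.5) = -1.3597
Δθ = wrap(-1.3597 − -0.7854) = -0.5743; ω₁ = Δθ/dt₁ = -1.1486
distance = √((-2−-3.5)² + (-2−5)²) = 7.1589; v₂ = distance/dt₂ = 2.8636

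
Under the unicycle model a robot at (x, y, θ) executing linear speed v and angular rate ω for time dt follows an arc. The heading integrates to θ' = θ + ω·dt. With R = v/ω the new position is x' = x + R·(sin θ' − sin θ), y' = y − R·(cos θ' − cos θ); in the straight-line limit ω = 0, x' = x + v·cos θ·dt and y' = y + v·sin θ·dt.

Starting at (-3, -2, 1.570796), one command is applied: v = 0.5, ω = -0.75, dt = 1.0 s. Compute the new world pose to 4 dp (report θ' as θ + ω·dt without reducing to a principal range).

θ' = 1.5708 + -0.75·1.0 = 0.8208
R = v/ω = 0.5/-0.75 = -0.6667
x' = -3 + -0.6667·(sin 0.8208 − sin 1.5708) = -2.8211
y' = -2 − -0.6667·(cos 0.8208 − cos 1.5708) = -1.5456

(-2.8211, -1.5456, 0.8208)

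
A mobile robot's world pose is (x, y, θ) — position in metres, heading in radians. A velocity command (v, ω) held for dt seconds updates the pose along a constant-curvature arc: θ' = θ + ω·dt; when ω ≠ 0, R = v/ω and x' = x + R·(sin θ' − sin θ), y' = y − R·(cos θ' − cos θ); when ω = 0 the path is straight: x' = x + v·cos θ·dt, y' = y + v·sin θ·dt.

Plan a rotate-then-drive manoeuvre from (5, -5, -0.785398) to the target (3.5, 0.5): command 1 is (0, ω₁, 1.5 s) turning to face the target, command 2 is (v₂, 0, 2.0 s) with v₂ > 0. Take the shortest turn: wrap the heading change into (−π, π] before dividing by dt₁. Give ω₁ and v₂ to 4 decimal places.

ω₁ = 1.7483, v₂ = 2.8504

heading to target = atan2(0.5−-5, 3.5−5) = 1.8370
Δθ = wrap(1.8370 − -0.7854) = 2.6224; ω₁ = Δθ/dt₁ = 1.7483
distance = √((3.5−5)² + (0.5−-5)²) = 5.7009; v₂ = distance/dt₂ = 2.8504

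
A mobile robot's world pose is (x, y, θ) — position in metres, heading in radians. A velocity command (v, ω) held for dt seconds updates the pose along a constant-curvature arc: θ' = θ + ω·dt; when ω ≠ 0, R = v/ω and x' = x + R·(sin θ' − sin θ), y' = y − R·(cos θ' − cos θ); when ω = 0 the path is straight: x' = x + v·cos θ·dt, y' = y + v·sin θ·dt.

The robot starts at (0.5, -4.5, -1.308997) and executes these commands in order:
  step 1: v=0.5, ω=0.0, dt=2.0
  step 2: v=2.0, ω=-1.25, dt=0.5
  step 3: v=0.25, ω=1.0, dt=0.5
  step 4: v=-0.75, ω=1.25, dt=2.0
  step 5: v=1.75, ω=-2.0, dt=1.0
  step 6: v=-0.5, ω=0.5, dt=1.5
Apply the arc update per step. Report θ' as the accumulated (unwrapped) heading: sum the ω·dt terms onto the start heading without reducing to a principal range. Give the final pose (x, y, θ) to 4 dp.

step 1: θ'=-1.3090 (straight) → pose (0.7588, -5.4659, -1.3090)
step 2: θ'=-1.9340 (R=-1.6000) → pose (0.7090, -6.4485, -1.9340)
step 3: θ'=-1.4340 (R=0.2500) → pose (0.6950, -6.5714, -1.4340)
step 4: θ'=1.0660 (R=-0.6000) → pose (-0.4246, -6.3630, 1.0660)
step 5: θ'=-0.9340 (R=-0.8750) → pose (1.0448, -6.2659, -0.9340)
step 6: θ'=-0.1840 (R=-1.0000) → pose (0.4238, -5.8774, -0.1840)

(0.4238, -5.8774, -0.1840)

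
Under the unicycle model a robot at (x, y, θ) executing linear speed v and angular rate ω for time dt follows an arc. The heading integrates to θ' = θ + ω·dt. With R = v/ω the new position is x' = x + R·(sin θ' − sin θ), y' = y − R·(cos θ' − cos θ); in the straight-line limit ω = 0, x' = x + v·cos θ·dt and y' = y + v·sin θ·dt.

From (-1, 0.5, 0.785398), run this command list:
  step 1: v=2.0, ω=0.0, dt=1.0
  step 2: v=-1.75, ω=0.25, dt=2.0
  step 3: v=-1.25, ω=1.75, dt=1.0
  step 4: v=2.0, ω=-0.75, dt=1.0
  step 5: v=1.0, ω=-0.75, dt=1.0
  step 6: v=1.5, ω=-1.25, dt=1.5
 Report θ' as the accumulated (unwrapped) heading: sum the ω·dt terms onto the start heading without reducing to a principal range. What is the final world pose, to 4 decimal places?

step 1: θ'=0.7854 (straight) → pose (0.4142, 1.9142, 0.7854)
step 2: θ'=1.2854 (R=-7.0000) → pose (-1.3529, -1.0648, 1.2854)
step 3: θ'=3.0354 (R=-0.7143) → pose (-0.7432, -1.9761, 3.0354)
step 4: θ'=2.2854 (R=-2.6667) → pose (-2.4748, -1.0720, 2.2854)
step 5: θ'=1.5354 (R=-1.3333) → pose (-2.8002, -0.1510, 1.5354)
step 6: θ'=-0.3396 (R=-1.2000) → pose (-1.2012, 0.9380, -0.3396)

(-1.2012, 0.9380, -0.3396)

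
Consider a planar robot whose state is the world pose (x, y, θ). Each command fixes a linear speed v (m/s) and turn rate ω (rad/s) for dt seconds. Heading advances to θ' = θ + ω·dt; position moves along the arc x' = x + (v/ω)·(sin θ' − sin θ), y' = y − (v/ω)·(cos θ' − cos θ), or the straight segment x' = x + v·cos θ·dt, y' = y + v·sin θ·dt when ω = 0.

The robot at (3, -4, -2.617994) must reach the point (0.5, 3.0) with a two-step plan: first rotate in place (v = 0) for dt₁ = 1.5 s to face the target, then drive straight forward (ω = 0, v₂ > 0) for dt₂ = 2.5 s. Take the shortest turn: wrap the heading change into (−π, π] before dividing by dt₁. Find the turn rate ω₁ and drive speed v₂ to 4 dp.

heading to target = atan2(3−-4, 0.5−3) = 1.9138
Δθ = wrap(1.9138 − -2.6180) = -1.7514; ω₁ = Δθ/dt₁ = -1.1676
distance = √((0.5−3)² + (3−-4)²) = 7.4330; v₂ = distance/dt₂ = 2.9732

ω₁ = -1.1676, v₂ = 2.9732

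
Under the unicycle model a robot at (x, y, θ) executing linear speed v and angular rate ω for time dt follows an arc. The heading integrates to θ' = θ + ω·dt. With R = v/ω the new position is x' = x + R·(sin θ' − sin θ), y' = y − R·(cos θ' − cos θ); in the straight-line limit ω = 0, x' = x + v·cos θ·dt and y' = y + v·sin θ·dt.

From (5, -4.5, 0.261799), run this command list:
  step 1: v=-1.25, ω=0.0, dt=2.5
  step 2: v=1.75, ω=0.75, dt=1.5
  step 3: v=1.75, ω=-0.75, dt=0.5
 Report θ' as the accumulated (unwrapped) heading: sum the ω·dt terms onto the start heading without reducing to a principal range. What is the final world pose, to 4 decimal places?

step 1: θ'=0.2618 (straight) → pose (1.9815, -5.3088, 0.2618)
step 2: θ'=1.3868 (R=2.3333) → pose (3.6715, -3.4819, 1.3868)
step 3: θ'=1.0118 (R=-2.3333) → pose (3.9873, -2.6713, 1.0118)

(3.9873, -2.6713, 1.0118)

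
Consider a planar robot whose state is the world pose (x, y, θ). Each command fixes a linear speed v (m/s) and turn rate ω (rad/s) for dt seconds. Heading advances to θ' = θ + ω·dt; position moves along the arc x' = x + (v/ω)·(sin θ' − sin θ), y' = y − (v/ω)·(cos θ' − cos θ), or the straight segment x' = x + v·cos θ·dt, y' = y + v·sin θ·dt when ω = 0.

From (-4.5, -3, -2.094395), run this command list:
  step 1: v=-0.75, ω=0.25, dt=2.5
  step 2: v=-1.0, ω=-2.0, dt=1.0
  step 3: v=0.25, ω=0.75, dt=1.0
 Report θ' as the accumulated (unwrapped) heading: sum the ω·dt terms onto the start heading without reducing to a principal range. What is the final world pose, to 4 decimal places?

(-3.6990, -0.6838, -2.7194)

step 1: θ'=-1.4694 (R=-3.0000) → pose (-4.1135, -1.1963, -1.4694)
step 2: θ'=-3.4694 (R=0.5000) → pose (-3.4551, -0.6723, -3.4694)
step 3: θ'=-2.7194 (R=0.3333) → pose (-3.6990, -0.6838, -2.7194)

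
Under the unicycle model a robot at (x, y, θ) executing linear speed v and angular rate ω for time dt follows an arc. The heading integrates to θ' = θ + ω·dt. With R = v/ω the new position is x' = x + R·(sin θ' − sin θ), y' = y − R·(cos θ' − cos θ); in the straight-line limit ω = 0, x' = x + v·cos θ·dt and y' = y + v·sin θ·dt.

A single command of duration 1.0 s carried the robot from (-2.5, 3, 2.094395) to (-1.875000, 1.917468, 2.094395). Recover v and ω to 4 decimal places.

v = -1.2500, ω = 0.0000

Δθ = 2.094395 − 2.094395 = 0.000000
ω = Δθ/dt = 0.000000/1.0 = 0.0000
ω = 0 → v = (Δx·cos θ + Δy·sin θ)/dt = -1.2500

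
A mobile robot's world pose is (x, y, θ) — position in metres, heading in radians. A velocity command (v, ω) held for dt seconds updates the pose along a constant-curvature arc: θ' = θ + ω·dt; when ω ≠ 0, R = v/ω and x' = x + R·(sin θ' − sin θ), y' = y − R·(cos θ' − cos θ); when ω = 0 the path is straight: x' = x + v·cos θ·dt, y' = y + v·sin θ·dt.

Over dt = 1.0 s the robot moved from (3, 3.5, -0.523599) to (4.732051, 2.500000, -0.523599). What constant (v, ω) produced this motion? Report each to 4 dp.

v = 2.0000, ω = 0.0000

Δθ = -0.523599 − -0.523599 = 0.000000
ω = Δθ/dt = 0.000000/1.0 = 0.0000
ω = 0 → v = (Δx·cos θ + Δy·sin θ)/dt = 2.0000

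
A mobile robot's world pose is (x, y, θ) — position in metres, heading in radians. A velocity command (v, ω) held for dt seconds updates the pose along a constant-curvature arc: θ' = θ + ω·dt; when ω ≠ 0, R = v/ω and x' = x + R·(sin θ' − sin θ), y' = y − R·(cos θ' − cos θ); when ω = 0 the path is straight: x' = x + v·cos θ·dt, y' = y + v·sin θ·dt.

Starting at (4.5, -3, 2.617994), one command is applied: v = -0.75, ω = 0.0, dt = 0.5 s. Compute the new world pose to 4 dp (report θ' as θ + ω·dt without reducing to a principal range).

θ' = 2.6180 + 0.0·0.5 = 2.6180
ω = 0 → straight: x' = 4.5 + -0.75·cos(2.6180)·0.5 = 4.8248
y' = -3 + -0.75·sin(2.6180)·0.5 = -3.1875

(4.8248, -3.1875, 2.6180)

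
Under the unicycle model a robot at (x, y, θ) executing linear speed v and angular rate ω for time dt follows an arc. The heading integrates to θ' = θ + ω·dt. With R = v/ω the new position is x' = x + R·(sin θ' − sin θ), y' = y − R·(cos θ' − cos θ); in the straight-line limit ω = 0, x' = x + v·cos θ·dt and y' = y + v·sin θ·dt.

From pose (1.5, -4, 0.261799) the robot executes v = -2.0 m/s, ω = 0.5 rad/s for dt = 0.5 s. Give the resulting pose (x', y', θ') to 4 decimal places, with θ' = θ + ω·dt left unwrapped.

(0.5763, -4.3762, 0.5118)

θ' = 0.2618 + 0.5·0.5 = 0.5118
R = v/ω = -2.0/0.5 = -4.0000
x' = 1.5 + -4.0000·(sin 0.5118 − sin 0.2618) = 0.5763
y' = -4 − -4.0000·(cos 0.5118 − cos 0.2618) = -4.3762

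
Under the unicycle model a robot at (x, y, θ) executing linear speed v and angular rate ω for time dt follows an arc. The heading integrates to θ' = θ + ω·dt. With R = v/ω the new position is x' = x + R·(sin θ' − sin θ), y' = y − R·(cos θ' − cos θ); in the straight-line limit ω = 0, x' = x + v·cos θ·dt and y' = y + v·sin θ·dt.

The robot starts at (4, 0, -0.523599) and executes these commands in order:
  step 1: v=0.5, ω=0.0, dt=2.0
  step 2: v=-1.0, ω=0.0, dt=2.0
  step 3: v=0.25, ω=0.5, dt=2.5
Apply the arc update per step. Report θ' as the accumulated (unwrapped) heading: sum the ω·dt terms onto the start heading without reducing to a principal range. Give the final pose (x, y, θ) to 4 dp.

(3.7161, 0.5592, 0.7264)

step 1: θ'=-0.5236 (straight) → pose (4.8660, -0.5000, -0.5236)
step 2: θ'=-0.5236 (straight) → pose (3.1340, 0.5000, -0.5236)
step 3: θ'=0.7264 (R=0.5000) → pose (3.7161, 0.5592, 0.7264)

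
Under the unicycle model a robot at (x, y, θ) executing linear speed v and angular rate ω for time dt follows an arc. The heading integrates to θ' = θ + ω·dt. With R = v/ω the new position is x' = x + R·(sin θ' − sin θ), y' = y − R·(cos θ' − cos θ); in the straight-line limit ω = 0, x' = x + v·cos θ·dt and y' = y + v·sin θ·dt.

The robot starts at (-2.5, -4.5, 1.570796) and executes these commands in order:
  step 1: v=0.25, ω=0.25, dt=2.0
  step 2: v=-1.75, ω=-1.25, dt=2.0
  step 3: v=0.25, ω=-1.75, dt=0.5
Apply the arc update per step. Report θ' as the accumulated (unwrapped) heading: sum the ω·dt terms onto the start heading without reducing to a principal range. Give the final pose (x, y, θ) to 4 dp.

step 1: θ'=2.0708 (R=1.0000) → pose (-2.6224, -4.0206, 2.0708)
step 2: θ'=-0.4292 (R=1.4000) → pose (-4.4336, -5.9648, -0.4292)
step 3: θ'=-1.3042 (R=-0.1429) → pose (-4.3553, -6.0571, -1.3042)

(-4.3553, -6.0571, -1.3042)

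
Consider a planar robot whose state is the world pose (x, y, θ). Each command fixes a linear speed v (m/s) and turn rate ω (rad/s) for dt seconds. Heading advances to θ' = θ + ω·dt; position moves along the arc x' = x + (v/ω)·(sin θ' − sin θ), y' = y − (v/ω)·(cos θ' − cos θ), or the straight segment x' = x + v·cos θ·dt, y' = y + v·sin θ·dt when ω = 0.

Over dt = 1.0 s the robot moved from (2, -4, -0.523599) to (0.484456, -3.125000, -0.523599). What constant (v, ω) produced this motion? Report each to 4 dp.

Δθ = -0.523599 − -0.523599 = 0.000000
ω = Δθ/dt = 0.000000/1.0 = 0.0000
ω = 0 → v = (Δx·cos θ + Δy·sin θ)/dt = -1.7500

v = -1.7500, ω = 0.0000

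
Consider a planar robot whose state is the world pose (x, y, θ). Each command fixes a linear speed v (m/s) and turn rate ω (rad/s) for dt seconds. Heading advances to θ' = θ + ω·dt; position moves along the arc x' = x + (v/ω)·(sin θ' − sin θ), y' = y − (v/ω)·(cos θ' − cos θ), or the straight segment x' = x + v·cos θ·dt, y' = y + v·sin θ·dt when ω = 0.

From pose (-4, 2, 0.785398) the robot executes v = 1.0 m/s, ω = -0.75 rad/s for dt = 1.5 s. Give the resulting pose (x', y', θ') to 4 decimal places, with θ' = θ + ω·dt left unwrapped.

θ' = 0.7854 + -0.75·1.5 = -0.3396
R = v/ω = 1.0/-0.75 = -1.3333
x' = -4 + -1.3333·(sin -0.3396 − sin 0.7854) = -2.6130
y' = 2 − -1.3333·(cos -0.3396 − cos 0.7854) = 2.3144

(-2.6130, 2.3144, -0.3396)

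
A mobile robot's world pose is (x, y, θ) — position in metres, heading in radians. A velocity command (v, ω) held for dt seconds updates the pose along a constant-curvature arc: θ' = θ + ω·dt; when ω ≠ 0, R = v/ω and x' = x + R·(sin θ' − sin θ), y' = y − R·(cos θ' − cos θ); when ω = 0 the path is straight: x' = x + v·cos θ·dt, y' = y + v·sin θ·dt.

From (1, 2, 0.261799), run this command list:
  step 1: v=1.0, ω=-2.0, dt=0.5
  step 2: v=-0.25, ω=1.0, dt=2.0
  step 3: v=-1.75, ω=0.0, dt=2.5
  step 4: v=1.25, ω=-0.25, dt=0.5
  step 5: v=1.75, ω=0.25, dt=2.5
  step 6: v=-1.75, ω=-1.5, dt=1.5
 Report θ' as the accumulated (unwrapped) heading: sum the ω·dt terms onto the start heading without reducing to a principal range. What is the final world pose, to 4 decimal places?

(-1.2152, 1.2127, -0.4882)

step 1: θ'=-0.7382 (R=-0.5000) → pose (1.4659, 1.8869, -0.7382)
step 2: θ'=1.2618 (R=-0.2500) → pose (1.0595, 1.7780, 1.2618)
step 3: θ'=1.2618 (straight) → pose (-0.2710, -2.3898, 1.2618)
step 4: θ'=1.1368 (R=-5.0000) → pose (-0.0442, -1.8078, 1.1368)
step 5: θ'=1.7618 (R=7.0000) → pose (0.4774, 2.4646, 1.7618)
step 6: θ'=-0.4882 (R=1.1667) → pose (-1.2152, 1.2127, -0.4882)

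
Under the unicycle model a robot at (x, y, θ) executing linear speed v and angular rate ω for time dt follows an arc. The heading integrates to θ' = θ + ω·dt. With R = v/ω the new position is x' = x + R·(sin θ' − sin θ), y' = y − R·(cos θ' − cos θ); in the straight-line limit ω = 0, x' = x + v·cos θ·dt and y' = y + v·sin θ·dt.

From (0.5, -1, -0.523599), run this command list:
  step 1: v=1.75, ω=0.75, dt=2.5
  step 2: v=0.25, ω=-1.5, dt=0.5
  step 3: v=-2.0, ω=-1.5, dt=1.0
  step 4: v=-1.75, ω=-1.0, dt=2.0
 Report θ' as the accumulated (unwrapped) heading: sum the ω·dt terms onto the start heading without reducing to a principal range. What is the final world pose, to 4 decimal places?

step 1: θ'=1.3514 (R=2.3333) → pose (3.9441, 0.5129, 1.3514)
step 2: θ'=0.6014 (R=-0.1667) → pose (4.0124, 0.6141, 0.6014)
step 3: θ'=-0.8986 (R=1.3333) → pose (2.2148, 0.8832, -0.8986)
step 4: θ'=-2.8986 (R=1.7500) → pose (3.1630, 3.6715, -2.8986)

(3.1630, 3.6715, -2.8986)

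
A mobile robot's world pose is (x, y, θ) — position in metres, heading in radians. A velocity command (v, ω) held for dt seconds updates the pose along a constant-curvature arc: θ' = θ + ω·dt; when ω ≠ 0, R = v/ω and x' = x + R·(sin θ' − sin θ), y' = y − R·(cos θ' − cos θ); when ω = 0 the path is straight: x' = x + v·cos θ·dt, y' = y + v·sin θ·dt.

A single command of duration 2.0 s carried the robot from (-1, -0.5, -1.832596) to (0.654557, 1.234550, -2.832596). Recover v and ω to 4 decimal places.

v = -1.2500, ω = -0.5000

Δθ = -2.832596 − -1.832596 = -1.000000
ω = Δθ/dt = -1.000000/2.0 = -0.5000
R = −Δy/(cos θ' − cos θ) = 2.5000
v = R·ω = 2.5000·-0.5000 = -1.2500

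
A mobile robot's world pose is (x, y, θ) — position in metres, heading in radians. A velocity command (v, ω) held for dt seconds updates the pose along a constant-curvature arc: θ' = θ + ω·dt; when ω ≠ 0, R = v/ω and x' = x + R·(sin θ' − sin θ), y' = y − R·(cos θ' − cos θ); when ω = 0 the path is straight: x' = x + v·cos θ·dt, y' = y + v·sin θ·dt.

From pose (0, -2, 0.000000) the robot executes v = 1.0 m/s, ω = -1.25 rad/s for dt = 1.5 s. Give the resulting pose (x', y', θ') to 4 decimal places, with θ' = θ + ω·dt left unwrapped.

θ' = 0.0000 + -1.25·1.5 = -1.8750
R = v/ω = 1.0/-1.25 = -0.8000
x' = 0 + -0.8000·(sin -1.8750 − sin 0.0000) = 0.7633
y' = -2 − -0.8000·(cos -1.8750 − cos 0.0000) = -3.0396

(0.7633, -3.0396, -1.8750)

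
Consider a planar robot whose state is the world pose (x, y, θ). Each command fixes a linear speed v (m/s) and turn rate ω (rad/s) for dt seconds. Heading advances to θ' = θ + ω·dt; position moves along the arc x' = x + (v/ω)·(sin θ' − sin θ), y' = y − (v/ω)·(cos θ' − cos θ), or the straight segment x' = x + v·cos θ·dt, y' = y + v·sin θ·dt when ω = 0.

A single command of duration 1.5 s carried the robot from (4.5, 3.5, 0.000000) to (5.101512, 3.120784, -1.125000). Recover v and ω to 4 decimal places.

Δθ = -1.125000 − 0.000000 = -1.125000
ω = Δθ/dt = -1.125000/1.5 = -0.7500
R = Δx/(sin θ' − sin θ) = -0.6667
v = R·ω = -0.6667·-0.7500 = 0.5000

v = 0.5000, ω = -0.7500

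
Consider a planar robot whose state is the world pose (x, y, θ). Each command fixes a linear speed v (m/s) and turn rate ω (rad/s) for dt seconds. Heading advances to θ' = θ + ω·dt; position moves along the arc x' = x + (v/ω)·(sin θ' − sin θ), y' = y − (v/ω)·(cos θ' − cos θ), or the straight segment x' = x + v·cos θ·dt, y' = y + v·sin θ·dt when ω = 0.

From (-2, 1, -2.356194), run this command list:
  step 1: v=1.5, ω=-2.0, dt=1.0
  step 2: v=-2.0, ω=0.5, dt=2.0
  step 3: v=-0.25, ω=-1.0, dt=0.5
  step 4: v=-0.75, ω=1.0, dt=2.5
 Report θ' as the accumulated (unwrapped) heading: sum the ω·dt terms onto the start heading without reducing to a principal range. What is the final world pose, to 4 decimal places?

step 1: θ'=-4.3562 (R=-0.7500) → pose (-3.2333, 1.2688, -4.3562)
step 2: θ'=-3.3562 (R=-4.0000) → pose (-0.3362, -1.2446, -3.3562)
step 3: θ'=-3.8562 (R=0.2500) → pose (-0.2256, -1.3000, -3.8562)
step 4: θ'=-1.3562 (R=-0.7500) → pose (0.9987, -0.5738, -1.3562)

(0.9987, -0.5738, -1.3562)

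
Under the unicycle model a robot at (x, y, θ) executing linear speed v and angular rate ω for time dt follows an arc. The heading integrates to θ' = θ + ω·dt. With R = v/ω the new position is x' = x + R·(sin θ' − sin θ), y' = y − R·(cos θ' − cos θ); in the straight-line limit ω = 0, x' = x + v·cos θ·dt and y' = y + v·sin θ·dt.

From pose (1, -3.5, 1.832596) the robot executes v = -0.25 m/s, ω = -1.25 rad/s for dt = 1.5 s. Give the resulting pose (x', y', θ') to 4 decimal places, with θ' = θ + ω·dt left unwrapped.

θ' = 1.8326 + -1.25·1.5 = -0.0424
R = v/ω = -0.25/-1.25 = 0.2000
x' = 1 + 0.2000·(sin -0.0424 − sin 1.8326) = 0.7983
y' = -3.5 − 0.2000·(cos -0.0424 − cos 1.8326) = -3.7516

(0.7983, -3.7516, -0.0424)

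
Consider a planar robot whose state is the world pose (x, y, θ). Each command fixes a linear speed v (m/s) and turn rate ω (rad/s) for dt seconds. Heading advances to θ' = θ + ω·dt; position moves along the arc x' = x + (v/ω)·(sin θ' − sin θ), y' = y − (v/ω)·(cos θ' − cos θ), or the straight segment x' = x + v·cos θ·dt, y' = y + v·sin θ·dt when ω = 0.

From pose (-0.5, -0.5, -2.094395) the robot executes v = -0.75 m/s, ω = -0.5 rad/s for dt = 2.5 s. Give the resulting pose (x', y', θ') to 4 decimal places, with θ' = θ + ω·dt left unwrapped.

(1.1012, 0.2193, -3.3444)

θ' = -2.0944 + -0.5·2.5 = -3.3444
R = v/ω = -0.75/-0.5 = 1.5000
x' = -0.5 + 1.5000·(sin -3.3444 − sin -2.0944) = 1.1012
y' = -0.5 − 1.5000·(cos -3.3444 − cos -2.0944) = 0.2193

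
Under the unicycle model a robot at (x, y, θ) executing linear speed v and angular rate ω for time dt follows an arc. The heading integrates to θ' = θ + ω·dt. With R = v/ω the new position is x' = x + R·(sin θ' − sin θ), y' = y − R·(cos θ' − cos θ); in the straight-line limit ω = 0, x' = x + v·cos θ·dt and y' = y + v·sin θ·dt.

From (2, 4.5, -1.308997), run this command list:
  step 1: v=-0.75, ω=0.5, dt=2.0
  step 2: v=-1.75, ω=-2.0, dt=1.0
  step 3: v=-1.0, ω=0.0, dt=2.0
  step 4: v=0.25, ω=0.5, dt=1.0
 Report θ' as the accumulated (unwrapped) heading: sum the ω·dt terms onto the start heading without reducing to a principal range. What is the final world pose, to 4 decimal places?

step 1: θ'=-0.3090 (R=-1.5000) → pose (1.0073, 5.5407, -0.3090)
step 2: θ'=-2.3090 (R=0.8750) → pose (0.6261, 6.9631, -2.3090)
step 3: θ'=-2.3090 (straight) → pose (1.9721, 8.4425, -2.3090)
step 4: θ'=-1.8090 (R=0.5000) → pose (1.8560, 8.2240, -1.8090)

(1.8560, 8.2240, -1.8090)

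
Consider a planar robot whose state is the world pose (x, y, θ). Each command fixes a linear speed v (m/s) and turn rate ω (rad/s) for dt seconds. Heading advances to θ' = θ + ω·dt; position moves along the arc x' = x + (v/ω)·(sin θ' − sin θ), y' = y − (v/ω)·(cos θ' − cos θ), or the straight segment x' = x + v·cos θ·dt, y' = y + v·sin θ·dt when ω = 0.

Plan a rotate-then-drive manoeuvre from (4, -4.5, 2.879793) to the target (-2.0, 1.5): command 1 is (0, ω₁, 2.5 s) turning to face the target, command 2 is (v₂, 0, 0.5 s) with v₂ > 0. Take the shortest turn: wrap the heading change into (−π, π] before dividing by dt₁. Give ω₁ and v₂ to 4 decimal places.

heading to target = atan2(1.5−-4.5, -2−4) = 2.3562
Δθ = wrap(2.3562 − 2.8798) = -0.5236; ω₁ = Δθ/dt₁ = -0.2094
distance = √((-2−4)² + (1.5−-4.5)²) = 8.4853; v₂ = distance/dt₂ = 16.9706

ω₁ = -0.2094, v₂ = 16.9706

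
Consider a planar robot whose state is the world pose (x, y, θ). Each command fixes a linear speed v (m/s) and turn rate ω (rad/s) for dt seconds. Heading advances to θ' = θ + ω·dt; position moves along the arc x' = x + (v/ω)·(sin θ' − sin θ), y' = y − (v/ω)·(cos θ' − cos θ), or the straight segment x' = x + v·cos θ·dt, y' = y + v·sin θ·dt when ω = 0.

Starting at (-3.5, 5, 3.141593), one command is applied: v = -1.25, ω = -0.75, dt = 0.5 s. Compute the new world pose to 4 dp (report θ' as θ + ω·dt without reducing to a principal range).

θ' = 3.1416 + -0.75·0.5 = 2.7666
R = v/ω = -1.25/-0.75 = 1.6667
x' = -3.5 + 1.6667·(sin 2.7666 − sin 3.1416) = -2.8895
y' = 5 − 1.6667·(cos 2.7666 − cos 3.1416) = 4.8842

(-2.8895, 4.8842, 2.7666)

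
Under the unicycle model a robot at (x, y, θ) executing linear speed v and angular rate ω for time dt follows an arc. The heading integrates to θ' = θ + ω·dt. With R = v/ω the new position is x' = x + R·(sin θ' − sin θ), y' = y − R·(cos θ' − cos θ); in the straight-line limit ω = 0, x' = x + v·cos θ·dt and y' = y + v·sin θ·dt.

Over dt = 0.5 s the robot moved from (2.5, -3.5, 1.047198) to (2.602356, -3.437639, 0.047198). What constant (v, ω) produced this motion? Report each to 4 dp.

Δθ = 0.047198 − 1.047198 = -1.000000
ω = Δθ/dt = -1.000000/0.5 = -2.0000
R = Δx/(sin θ' − sin θ) = -0.1250
v = R·ω = -0.1250·-2.0000 = 0.2500

v = 0.2500, ω = -2.0000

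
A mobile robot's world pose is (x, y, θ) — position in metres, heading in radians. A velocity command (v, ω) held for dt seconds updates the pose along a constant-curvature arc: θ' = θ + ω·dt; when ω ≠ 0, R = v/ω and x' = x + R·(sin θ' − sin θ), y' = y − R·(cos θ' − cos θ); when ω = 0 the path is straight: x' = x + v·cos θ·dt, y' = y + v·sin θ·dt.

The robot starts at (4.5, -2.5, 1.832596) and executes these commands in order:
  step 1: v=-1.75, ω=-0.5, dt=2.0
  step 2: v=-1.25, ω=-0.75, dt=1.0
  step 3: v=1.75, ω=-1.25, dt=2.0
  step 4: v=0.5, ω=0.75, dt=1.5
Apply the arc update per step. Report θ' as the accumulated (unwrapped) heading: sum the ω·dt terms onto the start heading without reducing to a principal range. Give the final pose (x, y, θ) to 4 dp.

step 1: θ'=0.8326 (R=3.5000) → pose (3.7081, -5.7612, 0.8326)
step 2: θ'=0.0826 (R=1.6667) → pose (2.6128, -6.3006, 0.0826)
step 3: θ'=-2.4174 (R=-1.4000) → pose (3.6559, -8.7445, -2.4174)
step 4: θ'=-1.2924 (R=0.6667) → pose (3.4566, -9.4271, -1.2924)

(3.4566, -9.4271, -1.2924)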